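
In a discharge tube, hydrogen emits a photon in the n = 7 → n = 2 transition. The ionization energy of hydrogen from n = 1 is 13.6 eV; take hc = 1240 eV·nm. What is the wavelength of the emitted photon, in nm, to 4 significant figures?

ΔE = 13.60 × (1/2² − 1/7²) = 13.60 × 0.2296 = 3.122 eV.
λ = hc/ΔE = 1240 / 3.122 = 397.1 nm.

397.1 nm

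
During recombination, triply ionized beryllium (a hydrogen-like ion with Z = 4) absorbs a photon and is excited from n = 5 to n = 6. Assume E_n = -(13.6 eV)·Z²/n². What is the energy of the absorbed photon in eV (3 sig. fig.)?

2.66 eV

The Bohr energies scale as Z², so for Z = 4: E_n = −217.6/n² eV.
E_6 = −217.6/36 = −6.044 eV and E_5 = −217.6/25 = −8.704 eV.
The photon energy is |E_6 − E_5| = 2.66 eV.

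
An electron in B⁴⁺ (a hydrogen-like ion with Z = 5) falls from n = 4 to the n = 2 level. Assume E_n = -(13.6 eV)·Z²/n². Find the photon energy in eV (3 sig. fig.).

63.8 eV

The Bohr energies scale as Z², so for Z = 5: E_n = −340.0/n² eV.
E_4 = −340.0/16 = −21.25 eV and E_2 = −340.0/4 = −85.00 eV.
The photon energy is |E_4 − E_2| = 63.8 eV.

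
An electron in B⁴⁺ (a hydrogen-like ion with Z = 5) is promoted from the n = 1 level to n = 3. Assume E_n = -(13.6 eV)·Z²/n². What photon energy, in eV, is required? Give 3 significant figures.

302 eV

The Bohr energies scale as Z², so for Z = 5: E_n = −340.0/n² eV.
E_3 = −340.0/9 = −37.78 eV and E_1 = −340.0/1 = −340.0 eV.
The photon energy is |E_3 − E_1| = 302 eV.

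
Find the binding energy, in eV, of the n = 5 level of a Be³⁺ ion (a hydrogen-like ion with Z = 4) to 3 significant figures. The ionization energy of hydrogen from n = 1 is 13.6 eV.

8.70 eV

E_n = −13.6 Z²/n² = −217.6/n² eV for Z = 4.
E_5 = −217.6/25 = −8.70 eV, so ionization (to E = 0) requires 8.70 eV.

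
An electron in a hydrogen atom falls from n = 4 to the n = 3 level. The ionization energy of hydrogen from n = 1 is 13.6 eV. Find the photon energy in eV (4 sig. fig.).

0.6611 eV

E_4 = −13.60/16 = −0.8500 eV and E_3 = −13.60/9 = −1.511 eV.
The photon energy is |E_4 − E_3| = 0.6611 eV.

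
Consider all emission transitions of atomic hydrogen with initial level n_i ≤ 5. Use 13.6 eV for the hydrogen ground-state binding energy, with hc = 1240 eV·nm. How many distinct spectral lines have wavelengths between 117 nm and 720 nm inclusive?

4

Enumerate all n_i → n_f pairs with 1 ≤ n_f < n_i ≤ 5 and compute λ = 1240 / [13.6·1·(1/n_f² − 1/n_i²)].
Lines falling in [117, 720] nm: 2→1 (121.6 nm), 5→2 (434.2 nm), 4→2 (486.3 nm), 3→2 (656.5 nm).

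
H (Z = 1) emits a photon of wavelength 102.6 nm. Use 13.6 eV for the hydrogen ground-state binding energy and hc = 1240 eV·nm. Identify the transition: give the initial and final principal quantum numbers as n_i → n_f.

n_i = 3, n_f = 1

The photon energy is ΔE = hc/λ = 1240 / 102.6 = 12.09 eV.
With Z = 1, ΔE = 13.60 × (1/n_f² − 1/n_i²), so 1/n_f² − 1/n_i² = 0.8887.
Trying n_f = 1 gives 1/n_i² = 0.1113, i.e. n_i ≈ 3; this pair matches.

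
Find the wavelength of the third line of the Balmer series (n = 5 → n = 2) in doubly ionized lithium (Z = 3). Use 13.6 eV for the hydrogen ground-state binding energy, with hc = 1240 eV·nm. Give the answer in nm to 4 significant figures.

The Balmer series terminates on n_f = 2; the third line has n_i = 2+3 = 5.
ΔE = 122.4 × (1/2² − 1/5²) = 25.70 eV.
λ = 1240 / 25.70 = 48.24 nm.

48.24 nm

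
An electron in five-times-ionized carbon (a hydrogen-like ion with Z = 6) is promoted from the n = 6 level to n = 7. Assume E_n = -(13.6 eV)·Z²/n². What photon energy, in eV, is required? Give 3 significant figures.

3.61 eV

The Bohr energies scale as Z², so for Z = 6: E_n = −489.6/n² eV.
E_7 = −489.6/49 = −9.992 eV and E_6 = −489.6/36 = −13.60 eV.
The photon energy is |E_7 − E_6| = 3.61 eV.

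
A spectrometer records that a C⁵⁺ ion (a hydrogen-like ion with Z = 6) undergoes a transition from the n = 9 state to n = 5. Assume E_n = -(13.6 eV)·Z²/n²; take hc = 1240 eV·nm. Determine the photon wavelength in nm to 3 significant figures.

For Z = 6 the level energies scale as Z², so the effective Rydberg energy is 13.6 × 36 = 489.6 eV.
ΔE = 489.6 × (1/5² − 1/9²) = 489.6 × 0.02765 = 13.54 eV.
λ = hc/ΔE = 1240 / 13.54 = 91.6 nm.

91.6 nm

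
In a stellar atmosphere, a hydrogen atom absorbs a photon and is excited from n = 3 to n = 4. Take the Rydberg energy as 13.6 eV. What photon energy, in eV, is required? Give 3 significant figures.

0.661 eV

E_4 = −13.60/16 = −0.8500 eV and E_3 = −13.60/9 = −1.511 eV.
The photon energy is |E_4 − E_3| = 0.661 eV.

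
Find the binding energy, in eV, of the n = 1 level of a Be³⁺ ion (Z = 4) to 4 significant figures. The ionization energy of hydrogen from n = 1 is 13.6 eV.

217.6 eV

E_n = −13.6 Z²/n² = −217.6/n² eV for Z = 4.
E_1 = −217.6/1 = −217.6 eV, so ionization (to E = 0) requires 217.6 eV.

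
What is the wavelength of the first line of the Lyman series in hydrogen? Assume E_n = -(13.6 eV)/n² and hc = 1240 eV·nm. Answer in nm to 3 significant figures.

The Lyman series terminates on n_f = 1; the first line has n_i = 1+1 = 2.
ΔE = 13.60 × (1/1² − 1/2²) = 10.20 eV.
λ = 1240 / 10.20 = 122 nm.

122 nm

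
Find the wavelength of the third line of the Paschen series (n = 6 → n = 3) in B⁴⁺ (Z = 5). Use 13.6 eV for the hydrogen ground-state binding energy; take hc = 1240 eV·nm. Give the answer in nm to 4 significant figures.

43.76 nm

The Paschen series terminates on n_f = 3; the third line has n_i = 3+3 = 6.
ΔE = 340.0 × (1/3² − 1/6²) = 28.33 eV.
λ = 1240 / 28.33 = 43.76 nm.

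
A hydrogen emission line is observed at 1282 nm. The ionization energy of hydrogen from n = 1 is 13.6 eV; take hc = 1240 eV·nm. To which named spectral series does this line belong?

ΔE = 1240/1282 = 0.9672 eV.
This matches 13.6 × (1/3² − 1/5²), so n_f = 3: the Paschen series.

Paschen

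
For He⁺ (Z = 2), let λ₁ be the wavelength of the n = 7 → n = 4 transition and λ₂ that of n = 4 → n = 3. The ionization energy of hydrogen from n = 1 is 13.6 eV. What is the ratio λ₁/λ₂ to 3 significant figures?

1.15

λ ∝ 1/ΔE ∝ 1/(1/n_f² − 1/n_i²), and the Z² and hc factors cancel in the ratio.
λ₁/λ₂ = (1/3² − 1/4²)/(1/4² − 1/7²) = 0.04861/0.04209 = 1.15.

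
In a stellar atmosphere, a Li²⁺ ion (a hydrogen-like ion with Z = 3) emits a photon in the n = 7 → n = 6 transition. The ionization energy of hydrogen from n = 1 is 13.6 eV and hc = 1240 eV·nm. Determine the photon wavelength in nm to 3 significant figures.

For Z = 3 the level energies scale as Z², so the effective Rydberg energy is 13.6 × 9 = 122.4 eV.
ΔE = 122.4 × (1/6² − 1/7²) = 122.4 × 0.007370 = 0.9020 eV.
λ = hc/ΔE = 1240 / 0.9020 = 1370 nm.

1370 nm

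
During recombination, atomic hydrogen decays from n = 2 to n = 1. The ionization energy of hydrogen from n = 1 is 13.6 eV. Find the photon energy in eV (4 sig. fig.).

E_2 = −13.60/4 = −3.400 eV and E_1 = −13.60/1 = −13.60 eV.
The photon energy is |E_2 − E_1| = 10.20 eV.

10.20 eV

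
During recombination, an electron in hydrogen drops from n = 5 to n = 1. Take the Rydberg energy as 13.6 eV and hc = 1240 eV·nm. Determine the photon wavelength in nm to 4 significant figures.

ΔE = 13.60 × (1/1² − 1/5²) = 13.60 × 0.9600 = 13.06 eV.
λ = hc/ΔE = 1240 / 13.06 = 94.98 nm.
This line belongs to the Lyman series.

94.98 nm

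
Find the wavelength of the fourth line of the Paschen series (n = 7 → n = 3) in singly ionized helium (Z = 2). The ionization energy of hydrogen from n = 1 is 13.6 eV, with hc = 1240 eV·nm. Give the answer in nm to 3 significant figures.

The Paschen series terminates on n_f = 3; the fourth line has n_i = 3+4 = 7.
ΔE = 54.40 × (1/3² − 1/7²) = 4.934 eV.
λ = 1240 / 4.934 = 251 nm.

251 nm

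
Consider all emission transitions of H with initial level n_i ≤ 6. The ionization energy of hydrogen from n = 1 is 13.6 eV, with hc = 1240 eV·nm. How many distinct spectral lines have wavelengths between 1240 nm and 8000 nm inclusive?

5

Enumerate all n_i → n_f pairs with 1 ≤ n_f < n_i ≤ 6 and compute λ = 1240 / [13.6·1·(1/n_f² − 1/n_i²)].
Lines falling in [1240, 8000] nm: 5→3 (1282 nm), 4→3 (1876 nm), 6→4 (2626 nm), 5→4 (4052 nm), 6→5 (7460 nm).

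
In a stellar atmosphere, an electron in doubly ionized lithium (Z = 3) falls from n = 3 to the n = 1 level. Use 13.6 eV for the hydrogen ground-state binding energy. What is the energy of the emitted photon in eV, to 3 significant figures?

The Bohr energies scale as Z², so for Z = 3: E_n = −122.4/n² eV.
E_3 = −122.4/9 = −13.60 eV and E_1 = −122.4/1 = −122.4 eV.
The photon energy is |E_3 − E_1| = 109 eV.

109 eV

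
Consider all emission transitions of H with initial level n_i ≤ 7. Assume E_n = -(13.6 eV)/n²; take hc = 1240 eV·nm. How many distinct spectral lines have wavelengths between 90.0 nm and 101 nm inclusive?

4

Enumerate all n_i → n_f pairs with 1 ≤ n_f < n_i ≤ 7 and compute λ = 1240 / [13.6·1·(1/n_f² − 1/n_i²)].
Lines falling in [90.0, 101] nm: 7→1 (93.08 nm), 6→1 (93.78 nm), 5→1 (94.98 nm), 4→1 (97.25 nm).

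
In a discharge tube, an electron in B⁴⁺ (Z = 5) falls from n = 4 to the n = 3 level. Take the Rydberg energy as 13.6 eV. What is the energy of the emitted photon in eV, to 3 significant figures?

16.5 eV

The Bohr energies scale as Z², so for Z = 5: E_n = −340.0/n² eV.
E_4 = −340.0/16 = −21.25 eV and E_3 = −340.0/9 = −37.78 eV.
The photon energy is |E_4 − E_3| = 16.5 eV.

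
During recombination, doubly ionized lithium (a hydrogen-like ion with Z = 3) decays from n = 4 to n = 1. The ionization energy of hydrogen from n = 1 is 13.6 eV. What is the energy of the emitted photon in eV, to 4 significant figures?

The Bohr energies scale as Z², so for Z = 3: E_n = −122.4/n² eV.
E_4 = −122.4/16 = −7.650 eV and E_1 = −122.4/1 = −122.4 eV.
The photon energy is |E_4 − E_1| = 114.8 eV.

114.8 eV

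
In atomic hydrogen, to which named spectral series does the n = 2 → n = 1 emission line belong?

Lyman

The series is set by the lower level: n_f = 1 is the Lyman series.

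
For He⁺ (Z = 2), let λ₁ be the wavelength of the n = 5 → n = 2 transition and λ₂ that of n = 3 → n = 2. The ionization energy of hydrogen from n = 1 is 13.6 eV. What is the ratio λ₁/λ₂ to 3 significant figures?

λ ∝ 1/ΔE ∝ 1/(1/n_f² − 1/n_i²), and the Z² and hc factors cancel in the ratio.
λ₁/λ₂ = (1/2² − 1/3²)/(1/2² − 1/5²) = 0.1389/0.2100 = 0.661.

0.661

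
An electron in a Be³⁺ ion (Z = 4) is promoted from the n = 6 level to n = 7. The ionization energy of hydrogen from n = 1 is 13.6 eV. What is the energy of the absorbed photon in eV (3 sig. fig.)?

1.60 eV

The Bohr energies scale as Z², so for Z = 4: E_n = −217.6/n² eV.
E_7 = −217.6/49 = −4.441 eV and E_6 = −217.6/36 = −6.044 eV.
The photon energy is |E_7 − E_6| = 1.60 eV.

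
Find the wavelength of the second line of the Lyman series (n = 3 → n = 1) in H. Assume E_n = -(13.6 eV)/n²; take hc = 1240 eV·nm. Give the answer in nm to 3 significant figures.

The Lyman series terminates on n_f = 1; the second line has n_i = 1+2 = 3.
ΔE = 13.60 × (1/1² − 1/3²) = 12.09 eV.
λ = 1240 / 12.09 = 103 nm.

103 nm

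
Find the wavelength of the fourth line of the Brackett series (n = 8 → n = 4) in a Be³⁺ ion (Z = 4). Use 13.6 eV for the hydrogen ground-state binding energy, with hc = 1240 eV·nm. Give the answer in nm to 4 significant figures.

121.6 nm

The Brackett series terminates on n_f = 4; the fourth line has n_i = 4+4 = 8.
ΔE = 217.6 × (1/4² − 1/8²) = 10.20 eV.
λ = 1240 / 10.20 = 121.6 nm.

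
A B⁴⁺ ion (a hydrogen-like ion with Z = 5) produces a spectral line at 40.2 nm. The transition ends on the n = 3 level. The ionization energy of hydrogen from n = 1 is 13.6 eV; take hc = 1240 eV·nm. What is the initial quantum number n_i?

The photon energy is ΔE = hc/λ = 1240 / 40.2 = 30.85 eV.
With Z = 5, ΔE = 340.0 × (1/n_f² − 1/n_i²), so 1/n_f² − 1/n_i² = 0.09072.
With n_f = 3: 1/n_i² = 1/9 − 0.09072 = 0.02039, so n_i ≈ 7.00.

n_i = 7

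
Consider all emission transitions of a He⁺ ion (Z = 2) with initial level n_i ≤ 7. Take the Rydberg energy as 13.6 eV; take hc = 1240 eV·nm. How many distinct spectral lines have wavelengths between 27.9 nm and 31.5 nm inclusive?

1

Enumerate all n_i → n_f pairs with 1 ≤ n_f < n_i ≤ 7 and compute λ = 1240 / [13.6·4·(1/n_f² − 1/n_i²)].
Lines falling in [27.9, 31.5] nm: 2→1 (30.39 nm).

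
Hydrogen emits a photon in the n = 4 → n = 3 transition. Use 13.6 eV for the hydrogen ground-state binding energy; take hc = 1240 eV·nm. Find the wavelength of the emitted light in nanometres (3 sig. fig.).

1880 nm

ΔE = 13.60 × (1/3² − 1/4²) = 13.60 × 0.04861 = 0.6611 eV.
λ = hc/ΔE = 1240 / 0.6611 = 1880 nm.
This line belongs to the Paschen series.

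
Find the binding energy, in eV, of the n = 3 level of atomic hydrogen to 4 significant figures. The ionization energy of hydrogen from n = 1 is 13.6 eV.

E_3 = −13.60/9 = −1.511 eV, so ionization (to E = 0) requires 1.511 eV.

1.511 eV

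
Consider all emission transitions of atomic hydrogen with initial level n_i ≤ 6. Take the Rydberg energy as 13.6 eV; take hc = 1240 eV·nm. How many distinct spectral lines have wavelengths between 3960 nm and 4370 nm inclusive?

1

Enumerate all n_i → n_f pairs with 1 ≤ n_f < n_i ≤ 6 and compute λ = 1240 / [13.6·1·(1/n_f² − 1/n_i²)].
Lines falling in [3960, 4370] nm: 5→4 (4052 nm).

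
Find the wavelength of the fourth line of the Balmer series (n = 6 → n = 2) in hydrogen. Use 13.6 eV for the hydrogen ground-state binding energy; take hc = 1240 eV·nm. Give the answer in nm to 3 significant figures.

The Balmer series terminates on n_f = 2; the fourth line has n_i = 2+4 = 6.
ΔE = 13.60 × (1/2² − 1/6²) = 3.022 eV.
λ = 1240 / 3.022 = 410 nm.

410 nm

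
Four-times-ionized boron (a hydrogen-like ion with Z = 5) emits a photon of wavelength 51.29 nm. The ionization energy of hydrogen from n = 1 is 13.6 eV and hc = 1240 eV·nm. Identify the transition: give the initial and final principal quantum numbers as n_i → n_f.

n_i = 5, n_f = 3

The photon energy is ΔE = hc/λ = 1240 / 51.29 = 24.18 eV.
With Z = 5, ΔE = 340.0 × (1/n_f² − 1/n_i²), so 1/n_f² − 1/n_i² = 0.07111.
Trying n_f = 3 gives 1/n_i² = 0.04000, i.e. n_i ≈ 5; this pair matches.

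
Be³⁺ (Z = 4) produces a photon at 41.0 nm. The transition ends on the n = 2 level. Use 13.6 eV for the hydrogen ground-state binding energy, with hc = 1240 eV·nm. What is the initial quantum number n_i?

The photon energy is ΔE = hc/λ = 1240 / 41.0 = 30.24 eV.
With Z = 4, ΔE = 217.6 × (1/n_f² − 1/n_i²), so 1/n_f² − 1/n_i² = 0.1390.
With n_f = 2: 1/n_i² = 1/4 − 0.1390 = 0.1110, so n_i ≈ 3.00.

n_i = 3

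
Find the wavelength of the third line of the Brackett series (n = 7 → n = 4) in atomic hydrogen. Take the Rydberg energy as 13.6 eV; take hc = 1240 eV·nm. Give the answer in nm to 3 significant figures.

2170 nm

The Brackett series terminates on n_f = 4; the third line has n_i = 4+3 = 7.
ΔE = 13.60 × (1/4² − 1/7²) = 0.5724 eV.
λ = 1240 / 0.5724 = 2170 nm.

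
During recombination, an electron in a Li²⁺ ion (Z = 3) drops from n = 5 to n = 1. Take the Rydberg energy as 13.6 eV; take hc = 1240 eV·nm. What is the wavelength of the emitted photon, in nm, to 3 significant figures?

For Z = 3 the level energies scale as Z², so the effective Rydberg energy is 13.6 × 9 = 122.4 eV.
ΔE = 122.4 × (1/1² − 1/5²) = 122.4 × 0.9600 = 117.5 eV.
λ = hc/ΔE = 1240 / 117.5 = 10.6 nm.

10.6 nm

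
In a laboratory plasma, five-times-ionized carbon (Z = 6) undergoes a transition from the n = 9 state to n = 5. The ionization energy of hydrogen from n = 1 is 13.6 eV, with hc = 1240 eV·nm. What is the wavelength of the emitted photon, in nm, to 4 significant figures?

91.58 nm

For Z = 6 the level energies scale as Z², so the effective Rydberg energy is 13.6 × 36 = 489.6 eV.
ΔE = 489.6 × (1/5² − 1/9²) = 489.6 × 0.02765 = 13.54 eV.
λ = hc/ΔE = 1240 / 13.54 = 91.58 nm.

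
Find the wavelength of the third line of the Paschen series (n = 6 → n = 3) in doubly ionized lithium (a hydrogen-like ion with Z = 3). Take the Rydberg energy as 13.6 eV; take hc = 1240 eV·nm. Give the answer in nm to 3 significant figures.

122 nm

The Paschen series terminates on n_f = 3; the third line has n_i = 3+3 = 6.
ΔE = 122.4 × (1/3² − 1/6²) = 10.20 eV.
λ = 1240 / 10.20 = 122 nm.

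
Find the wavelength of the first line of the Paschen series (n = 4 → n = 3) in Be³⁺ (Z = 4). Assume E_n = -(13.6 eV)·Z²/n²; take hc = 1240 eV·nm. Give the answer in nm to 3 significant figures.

117 nm

The Paschen series terminates on n_f = 3; the first line has n_i = 3+1 = 4.
ΔE = 217.6 × (1/3² − 1/4²) = 10.58 eV.
λ = 1240 / 10.58 = 117 nm.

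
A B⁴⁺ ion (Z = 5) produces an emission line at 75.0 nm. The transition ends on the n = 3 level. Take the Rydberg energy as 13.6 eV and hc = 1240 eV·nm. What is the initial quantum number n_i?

The photon energy is ΔE = hc/λ = 1240 / 75.0 = 16.53 eV.
With Z = 5, ΔE = 340.0 × (1/n_f² − 1/n_i²), so 1/n_f² − 1/n_i² = 0.04863.
With n_f = 3: 1/n_i² = 1/9 − 0.04863 = 0.06248, so n_i ≈ 4.00.

n_i = 4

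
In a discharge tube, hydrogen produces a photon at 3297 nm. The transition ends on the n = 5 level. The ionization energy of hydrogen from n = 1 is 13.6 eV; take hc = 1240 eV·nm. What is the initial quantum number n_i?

n_i = 9

The photon energy is ΔE = hc/λ = 1240 / 3297 = 0.3761 eV.
With Z = 1, ΔE = 13.60 × (1/n_f² − 1/n_i²), so 1/n_f² − 1/n_i² = 0.02765.
With n_f = 5: 1/n_i² = 1/25 − 0.02765 = 0.01235, so n_i ≈ 9.00.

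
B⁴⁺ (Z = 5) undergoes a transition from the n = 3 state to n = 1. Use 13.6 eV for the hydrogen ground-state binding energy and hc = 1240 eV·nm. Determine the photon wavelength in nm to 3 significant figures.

4.10 nm

For Z = 5 the level energies scale as Z², so the effective Rydberg energy is 13.6 × 25 = 340.0 eV.
ΔE = 340.0 × (1/1² − 1/3²) = 340.0 × 0.8889 = 302.2 eV.
λ = hc/ΔE = 1240 / 302.2 = 4.10 nm.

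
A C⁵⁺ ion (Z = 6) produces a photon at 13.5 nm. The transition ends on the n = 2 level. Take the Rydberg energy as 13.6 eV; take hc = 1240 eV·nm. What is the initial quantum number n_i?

n_i = 4

The photon energy is ΔE = hc/λ = 1240 / 13.5 = 91.85 eV.
With Z = 6, ΔE = 489.6 × (1/n_f² − 1/n_i²), so 1/n_f² − 1/n_i² = 0.1876.
With n_f = 2: 1/n_i² = 1/4 − 0.1876 = 0.06239, so n_i ≈ 4.00.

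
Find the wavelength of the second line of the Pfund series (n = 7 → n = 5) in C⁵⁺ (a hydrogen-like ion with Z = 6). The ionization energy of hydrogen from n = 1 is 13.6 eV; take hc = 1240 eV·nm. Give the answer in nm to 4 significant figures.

The Pfund series terminates on n_f = 5; the second line has n_i = 5+2 = 7.
ΔE = 489.6 × (1/5² − 1/7²) = 9.592 eV.
λ = 1240 / 9.592 = 129.3 nm.

129.3 nm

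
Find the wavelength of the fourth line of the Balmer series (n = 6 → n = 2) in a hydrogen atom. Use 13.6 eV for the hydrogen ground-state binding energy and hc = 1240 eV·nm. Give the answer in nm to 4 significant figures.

The Balmer series terminates on n_f = 2; the fourth line has n_i = 2+4 = 6.
ΔE = 13.60 × (1/2² − 1/6²) = 3.022 eV.
λ = 1240 / 3.022 = 410.3 nm.

410.3 nm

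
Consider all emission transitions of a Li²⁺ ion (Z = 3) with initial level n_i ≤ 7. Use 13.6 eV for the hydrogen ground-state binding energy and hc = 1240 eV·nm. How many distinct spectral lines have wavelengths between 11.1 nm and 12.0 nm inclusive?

Enumerate all n_i → n_f pairs with 1 ≤ n_f < n_i ≤ 7 and compute λ = 1240 / [13.6·9·(1/n_f² − 1/n_i²)].
Lines falling in [11.1, 12.0] nm: 3→1 (11.40 nm).

1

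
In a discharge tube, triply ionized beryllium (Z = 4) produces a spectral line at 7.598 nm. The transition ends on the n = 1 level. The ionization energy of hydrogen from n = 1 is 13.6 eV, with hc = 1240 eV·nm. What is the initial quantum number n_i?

n_i = 2

The photon energy is ΔE = hc/λ = 1240 / 7.598 = 163.2 eV.
With Z = 4, ΔE = 217.6 × (1/n_f² − 1/n_i²), so 1/n_f² − 1/n_i² = 0.7500.
With n_f = 1: 1/n_i² = 1/1 − 0.7500 = 0.2500, so n_i ≈ 2.00.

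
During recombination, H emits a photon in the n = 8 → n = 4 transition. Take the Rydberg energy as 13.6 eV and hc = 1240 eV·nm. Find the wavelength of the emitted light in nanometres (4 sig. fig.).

ΔE = 13.60 × (1/4² − 1/8²) = 13.60 × 0.04688 = 0.6375 eV.
λ = hc/ΔE = 1240 / 0.6375 = 1945 nm.
This line belongs to the Brackett series.

1945 nm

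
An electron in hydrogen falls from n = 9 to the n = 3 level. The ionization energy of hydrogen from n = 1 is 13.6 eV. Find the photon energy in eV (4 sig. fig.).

1.343 eV

E_9 = −13.60/81 = −0.1679 eV and E_3 = −13.60/9 = −1.511 eV.
The photon energy is |E_9 − E_3| = 1.343 eV.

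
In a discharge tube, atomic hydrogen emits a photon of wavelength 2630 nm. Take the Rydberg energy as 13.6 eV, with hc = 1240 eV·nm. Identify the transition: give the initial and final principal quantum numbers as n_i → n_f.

n_i = 6, n_f = 4

The photon energy is ΔE = hc/λ = 1240 / 2630 = 0.4715 eV.
With Z = 1, ΔE = 13.60 × (1/n_f² − 1/n_i²), so 1/n_f² − 1/n_i² = 0.03467.
Trying n_f = 4 gives 1/n_i² = 0.02783, i.e. n_i ≈ 6; this pair matches.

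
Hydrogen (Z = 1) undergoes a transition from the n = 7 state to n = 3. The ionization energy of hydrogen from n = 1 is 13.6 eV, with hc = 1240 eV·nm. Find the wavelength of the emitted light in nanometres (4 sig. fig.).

1005 nm

ΔE = 13.60 × (1/3² − 1/7²) = 13.60 × 0.09070 = 1.234 eV.
λ = hc/ΔE = 1240 / 1.234 = 1005 nm.
This line belongs to the Paschen series.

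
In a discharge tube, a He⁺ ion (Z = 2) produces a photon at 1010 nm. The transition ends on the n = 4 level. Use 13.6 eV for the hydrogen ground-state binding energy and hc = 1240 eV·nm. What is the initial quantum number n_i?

The photon energy is ΔE = hc/λ = 1240 / 1010 = 1.228 eV.
With Z = 2, ΔE = 54.40 × (1/n_f² − 1/n_i²), so 1/n_f² − 1/n_i² = 0.02257.
With n_f = 4: 1/n_i² = 1/16 − 0.02257 = 0.03993, so n_i ≈ 5.00.

n_i = 5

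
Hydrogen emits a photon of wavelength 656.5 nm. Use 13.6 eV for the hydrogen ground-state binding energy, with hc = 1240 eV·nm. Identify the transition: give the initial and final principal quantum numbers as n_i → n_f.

n_i = 3, n_f = 2

The photon energy is ΔE = hc/λ = 1240 / 656.5 = 1.889 eV.
With Z = 1, ΔE = 13.60 × (1/n_f² − 1/n_i²), so 1/n_f² − 1/n_i² = 0.1389.
Trying n_f = 2 gives 1/n_i² = 0.1111, i.e. n_i ≈ 3; this pair matches.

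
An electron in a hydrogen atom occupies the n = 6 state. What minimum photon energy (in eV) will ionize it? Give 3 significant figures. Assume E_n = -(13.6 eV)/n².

E_6 = −13.60/36 = −0.378 eV, so ionization (to E = 0) requires 0.378 eV.

0.378 eV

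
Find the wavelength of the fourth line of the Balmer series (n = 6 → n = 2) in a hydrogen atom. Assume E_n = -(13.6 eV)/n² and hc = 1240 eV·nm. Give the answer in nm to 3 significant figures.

The Balmer series terminates on n_f = 2; the fourth line has n_i = 2+4 = 6.
ΔE = 13.60 × (1/2² − 1/6²) = 3.022 eV.
λ = 1240 / 3.022 = 410 nm.

410 nm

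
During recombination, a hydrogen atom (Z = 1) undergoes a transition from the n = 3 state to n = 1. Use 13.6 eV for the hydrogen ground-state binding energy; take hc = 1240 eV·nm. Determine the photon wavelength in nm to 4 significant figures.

ΔE = 13.60 × (1/1² − 1/3²) = 13.60 × 0.8889 = 12.09 eV.
λ = hc/ΔE = 1240 / 12.09 = 102.6 nm.
This line belongs to the Lyman series.

102.6 nm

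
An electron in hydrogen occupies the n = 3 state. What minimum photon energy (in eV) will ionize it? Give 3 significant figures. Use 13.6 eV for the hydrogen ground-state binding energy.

1.51 eV

E_3 = −13.60/9 = −1.51 eV, so ionization (to E = 0) requires 1.51 eV.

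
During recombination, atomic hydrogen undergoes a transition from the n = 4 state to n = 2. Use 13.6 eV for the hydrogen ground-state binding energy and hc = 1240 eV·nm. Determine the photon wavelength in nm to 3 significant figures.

ΔE = 13.60 × (1/2² − 1/4²) = 13.60 × 0.1875 = 2.550 eV.
λ = hc/ΔE = 1240 / 2.550 = 486 nm.
This line belongs to the Balmer series.

486 nm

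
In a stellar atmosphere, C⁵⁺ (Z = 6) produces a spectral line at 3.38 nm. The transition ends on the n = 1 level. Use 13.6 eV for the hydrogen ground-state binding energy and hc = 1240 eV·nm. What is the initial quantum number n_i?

The photon energy is ΔE = hc/λ = 1240 / 3.38 = 366.9 eV.
With Z = 6, ΔE = 489.6 × (1/n_f² − 1/n_i²), so 1/n_f² − 1/n_i² = 0.7493.
With n_f = 1: 1/n_i² = 1/1 − 0.7493 = 0.2507, so n_i ≈ 2.00.

n_i = 2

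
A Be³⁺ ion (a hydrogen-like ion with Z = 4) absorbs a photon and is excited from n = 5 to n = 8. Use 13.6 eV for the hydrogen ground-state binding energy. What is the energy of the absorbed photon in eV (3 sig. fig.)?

The Bohr energies scale as Z², so for Z = 4: E_n = −217.6/n² eV.
E_8 = −217.6/64 = −3.400 eV and E_5 = −217.6/25 = −8.704 eV.
The photon energy is |E_8 − E_5| = 5.30 eV.

5.30 eV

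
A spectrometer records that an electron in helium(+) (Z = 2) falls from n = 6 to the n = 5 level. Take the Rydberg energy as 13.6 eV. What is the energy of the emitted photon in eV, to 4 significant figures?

0.6649 eV

The Bohr energies scale as Z², so for Z = 2: E_n = −54.40/n² eV.
E_6 = −54.40/36 = −1.511 eV and E_5 = −54.40/25 = −2.176 eV.
The photon energy is |E_6 − E_5| = 0.6649 eV.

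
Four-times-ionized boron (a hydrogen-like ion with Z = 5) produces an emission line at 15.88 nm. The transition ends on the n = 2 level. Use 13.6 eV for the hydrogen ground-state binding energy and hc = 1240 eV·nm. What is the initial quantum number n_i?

The photon energy is ΔE = hc/λ = 1240 / 15.88 = 78.09 eV.
With Z = 5, ΔE = 340.0 × (1/n_f² − 1/n_i²), so 1/n_f² − 1/n_i² = 0.2297.
With n_f = 2: 1/n_i² = 1/4 − 0.2297 = 0.02034, so n_i ≈ 7.01.

n_i = 7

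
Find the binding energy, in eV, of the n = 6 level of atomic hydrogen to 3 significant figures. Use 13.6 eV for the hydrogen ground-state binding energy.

E_6 = −13.60/36 = −0.378 eV, so ionization (to E = 0) requires 0.378 eV.

0.378 eV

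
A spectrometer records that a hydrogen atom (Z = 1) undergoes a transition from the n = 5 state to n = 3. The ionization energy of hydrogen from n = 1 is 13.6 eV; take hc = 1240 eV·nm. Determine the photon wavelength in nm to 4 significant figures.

ΔE = 13.60 × (1/3² − 1/5²) = 13.60 × 0.07111 = 0.9671 eV.
λ = hc/ΔE = 1240 / 0.9671 = 1282 nm.

1282 nm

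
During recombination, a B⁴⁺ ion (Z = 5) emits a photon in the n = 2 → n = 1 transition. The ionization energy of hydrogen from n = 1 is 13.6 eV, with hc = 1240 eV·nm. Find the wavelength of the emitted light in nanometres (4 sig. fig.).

For Z = 5 the level energies scale as Z², so the effective Rydberg energy is 13.6 × 25 = 340.0 eV.
ΔE = 340.0 × (1/1² − 1/2²) = 340.0 × 0.7500 = 255.0 eV.
λ = hc/ΔE = 1240 / 255.0 = 4.863 nm.

4.863 nm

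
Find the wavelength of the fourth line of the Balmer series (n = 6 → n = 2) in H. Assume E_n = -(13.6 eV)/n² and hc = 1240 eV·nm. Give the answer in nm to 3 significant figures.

410 nm

The Balmer series terminates on n_f = 2; the fourth line has n_i = 2+4 = 6.
ΔE = 13.60 × (1/2² − 1/6²) = 3.022 eV.
λ = 1240 / 3.022 = 410 nm.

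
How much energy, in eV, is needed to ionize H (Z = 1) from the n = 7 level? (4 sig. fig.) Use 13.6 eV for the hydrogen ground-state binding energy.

E_7 = −13.60/49 = −0.2776 eV, so ionization (to E = 0) requires 0.2776 eV.

0.2776 eV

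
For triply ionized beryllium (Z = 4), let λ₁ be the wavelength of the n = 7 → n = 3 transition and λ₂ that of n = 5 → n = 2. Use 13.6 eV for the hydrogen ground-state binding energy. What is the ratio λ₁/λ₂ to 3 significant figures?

2.32

λ ∝ 1/ΔE ∝ 1/(1/n_f² − 1/n_i²), and the Z² and hc factors cancel in the ratio.
λ₁/λ₂ = (1/2² − 1/5²)/(1/3² − 1/7²) = 0.2100/0.09070 = 2.32.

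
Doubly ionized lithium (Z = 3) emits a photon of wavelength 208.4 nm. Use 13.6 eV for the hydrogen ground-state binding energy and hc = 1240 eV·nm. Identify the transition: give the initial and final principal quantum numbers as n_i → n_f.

The photon energy is ΔE = hc/λ = 1240 / 208.4 = 5.950 eV.
With Z = 3, ΔE = 122.4 × (1/n_f² − 1/n_i²), so 1/n_f² − 1/n_i² = 0.04861.
Trying n_f = 3 gives 1/n_i² = 0.06250, i.e. n_i ≈ 4; this pair matches.

n_i = 4, n_f = 3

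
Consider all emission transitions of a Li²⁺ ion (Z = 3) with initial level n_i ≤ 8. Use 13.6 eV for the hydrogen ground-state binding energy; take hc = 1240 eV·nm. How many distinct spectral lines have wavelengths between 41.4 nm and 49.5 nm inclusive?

4

Enumerate all n_i → n_f pairs with 1 ≤ n_f < n_i ≤ 8 and compute λ = 1240 / [13.6·9·(1/n_f² − 1/n_i²)].
Lines falling in [41.4, 49.5] nm: 8→2 (43.22 nm), 7→2 (44.12 nm), 6→2 (45.59 nm), 5→2 (48.24 nm).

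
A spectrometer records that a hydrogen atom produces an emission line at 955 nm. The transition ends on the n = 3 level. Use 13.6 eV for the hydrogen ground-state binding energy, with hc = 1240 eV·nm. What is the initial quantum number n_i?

The photon energy is ΔE = hc/λ = 1240 / 955 = 1.298 eV.
With Z = 1, ΔE = 13.60 × (1/n_f² − 1/n_i²), so 1/n_f² − 1/n_i² = 0.09547.
With n_f = 3: 1/n_i² = 1/9 − 0.09547 = 0.01564, so n_i ≈ 8.00.

n_i = 8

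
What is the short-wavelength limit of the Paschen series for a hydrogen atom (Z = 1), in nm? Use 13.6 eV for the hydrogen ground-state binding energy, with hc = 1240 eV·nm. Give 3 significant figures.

821 nm

The Paschen series has lower level n_f = 3; the series limit corresponds to n_i → ∞.
ΔE_max = 13.6 × 1 / 3² = 1.511 eV.
λ_min = 1240 / 1.511 = 821 nm.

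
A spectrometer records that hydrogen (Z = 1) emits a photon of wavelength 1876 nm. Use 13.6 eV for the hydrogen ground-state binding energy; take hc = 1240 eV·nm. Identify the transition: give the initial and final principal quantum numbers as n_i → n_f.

The photon energy is ΔE = hc/λ = 1240 / 1876 = 0.6610 eV.
With Z = 1, ΔE = 13.60 × (1/n_f² − 1/n_i²), so 1/n_f² − 1/n_i² = 0.04860.
Trying n_f = 3 gives 1/n_i² = 0.06251, i.e. n_i ≈ 4; this pair matches.

n_i = 4, n_f = 3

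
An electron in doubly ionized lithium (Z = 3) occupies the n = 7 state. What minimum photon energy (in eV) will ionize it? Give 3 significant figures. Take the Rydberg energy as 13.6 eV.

E_n = −13.6 Z²/n² = −122.4/n² eV for Z = 3.
E_7 = −122.4/49 = −2.50 eV, so ionization (to E = 0) requires 2.50 eV.

2.50 eV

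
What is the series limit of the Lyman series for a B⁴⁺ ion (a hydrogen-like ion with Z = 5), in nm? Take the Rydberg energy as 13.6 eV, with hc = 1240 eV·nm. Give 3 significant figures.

3.65 nm

The Lyman series has lower level n_f = 1; the series limit corresponds to n_i → ∞.
ΔE_max = 13.6 × 25 / 1² = 340.0 eV.
λ_min = 1240 / 340.0 = 3.65 nm.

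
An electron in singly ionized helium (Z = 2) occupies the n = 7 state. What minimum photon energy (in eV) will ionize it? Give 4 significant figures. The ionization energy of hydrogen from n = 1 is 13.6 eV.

E_n = −13.6 Z²/n² = −54.40/n² eV for Z = 2.
E_7 = −54.40/49 = −1.110 eV, so ionization (to E = 0) requires 1.110 eV.

1.110 eV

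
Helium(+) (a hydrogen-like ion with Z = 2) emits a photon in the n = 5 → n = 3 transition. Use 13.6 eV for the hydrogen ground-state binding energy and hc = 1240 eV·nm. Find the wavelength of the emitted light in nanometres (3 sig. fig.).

For Z = 2 the level energies scale as Z², so the effective Rydberg energy is 13.6 × 4 = 54.40 eV.
ΔE = 54.40 × (1/3² − 1/5²) = 54.40 × 0.07111 = 3.868 eV.
λ = hc/ΔE = 1240 / 3.868 = 321 nm.

321 nm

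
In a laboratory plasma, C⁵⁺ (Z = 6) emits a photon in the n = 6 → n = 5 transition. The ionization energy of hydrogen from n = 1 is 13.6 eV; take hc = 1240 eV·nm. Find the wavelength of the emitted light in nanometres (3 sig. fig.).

207 nm

For Z = 6 the level energies scale as Z², so the effective Rydberg energy is 13.6 × 36 = 489.6 eV.
ΔE = 489.6 × (1/5² − 1/6²) = 489.6 × 0.01222 = 5.984 eV.
λ = hc/ΔE = 1240 / 5.984 = 207 nm.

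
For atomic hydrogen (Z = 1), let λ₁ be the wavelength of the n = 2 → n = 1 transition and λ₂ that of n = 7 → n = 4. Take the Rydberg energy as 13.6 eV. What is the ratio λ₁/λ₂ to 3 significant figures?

λ ∝ 1/ΔE ∝ 1/(1/n_f² − 1/n_i²), and the Z² and hc factors cancel in the ratio.
λ₁/λ₂ = (1/4² − 1/7²)/(1/1² − 1/2²) = 0.04209/0.7500 = 0.0561.

0.0561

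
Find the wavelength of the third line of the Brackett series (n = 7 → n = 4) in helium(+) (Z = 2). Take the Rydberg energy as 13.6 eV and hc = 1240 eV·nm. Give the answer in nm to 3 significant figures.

The Brackett series terminates on n_f = 4; the third line has n_i = 4+3 = 7.
ΔE = 54.40 × (1/4² − 1/7²) = 2.290 eV.
λ = 1240 / 2.290 = 542 nm.

542 nm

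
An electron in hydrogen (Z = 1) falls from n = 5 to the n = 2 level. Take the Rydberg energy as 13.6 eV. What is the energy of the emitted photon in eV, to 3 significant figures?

E_5 = −13.60/25 = −0.5440 eV and E_2 = −13.60/4 = −3.400 eV.
The photon energy is |E_5 − E_2| = 2.86 eV.

2.86 eV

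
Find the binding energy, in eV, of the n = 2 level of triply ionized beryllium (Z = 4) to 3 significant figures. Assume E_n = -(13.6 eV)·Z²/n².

E_n = −13.6 Z²/n² = −217.6/n² eV for Z = 4.
E_2 = −217.6/4 = −54.4 eV, so ionization (to E = 0) requires 54.4 eV.

54.4 eV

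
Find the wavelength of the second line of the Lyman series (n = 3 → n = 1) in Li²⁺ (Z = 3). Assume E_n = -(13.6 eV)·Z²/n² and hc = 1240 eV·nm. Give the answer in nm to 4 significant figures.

The Lyman series terminates on n_f = 1; the second line has n_i = 1+2 = 3.
ΔE = 122.4 × (1/1² − 1/3²) = 108.8 eV.
λ = 1240 / 108.8 = 11.40 nm.

11.40 nm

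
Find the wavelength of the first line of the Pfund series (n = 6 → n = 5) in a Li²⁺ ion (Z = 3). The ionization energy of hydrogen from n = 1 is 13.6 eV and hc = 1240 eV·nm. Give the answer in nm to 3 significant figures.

The Pfund series terminates on n_f = 5; the first line has n_i = 5+1 = 6.
ΔE = 122.4 × (1/5² − 1/6²) = 1.496 eV.
λ = 1240 / 1.496 = 829 nm.

829 nm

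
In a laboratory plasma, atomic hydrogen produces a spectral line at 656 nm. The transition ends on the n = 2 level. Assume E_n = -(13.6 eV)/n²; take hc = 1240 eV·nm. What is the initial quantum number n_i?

n_i = 3

The photon energy is ΔE = hc/λ = 1240 / 656 = 1.890 eV.
With Z = 1, ΔE = 13.60 × (1/n_f² − 1/n_i²), so 1/n_f² − 1/n_i² = 0.1390.
With n_f = 2: 1/n_i² = 1/4 − 0.1390 = 0.1110, so n_i ≈ 3.00.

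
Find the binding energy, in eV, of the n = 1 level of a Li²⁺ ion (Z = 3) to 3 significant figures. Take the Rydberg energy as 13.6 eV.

122 eV

E_n = −13.6 Z²/n² = −122.4/n² eV for Z = 3.
E_1 = −122.4/1 = −122 eV, so ionization (to E = 0) requires 122 eV.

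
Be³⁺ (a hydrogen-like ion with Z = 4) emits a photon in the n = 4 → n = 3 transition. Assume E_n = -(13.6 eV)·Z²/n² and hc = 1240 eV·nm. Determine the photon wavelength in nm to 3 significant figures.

117 nm

For Z = 4 the level energies scale as Z², so the effective Rydberg energy is 13.6 × 16 = 217.6 eV.
ΔE = 217.6 × (1/3² − 1/4²) = 217.6 × 0.04861 = 10.58 eV.
λ = hc/ΔE = 1240 / 10.58 = 117 nm.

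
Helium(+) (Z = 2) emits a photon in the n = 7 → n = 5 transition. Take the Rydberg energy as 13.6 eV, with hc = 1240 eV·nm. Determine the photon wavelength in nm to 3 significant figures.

1160 nm

For Z = 2 the level energies scale as Z², so the effective Rydberg energy is 13.6 × 4 = 54.40 eV.
ΔE = 54.40 × (1/5² − 1/7²) = 54.40 × 0.01959 = 1.066 eV.
λ = hc/ΔE = 1240 / 1.066 = 1160 nm.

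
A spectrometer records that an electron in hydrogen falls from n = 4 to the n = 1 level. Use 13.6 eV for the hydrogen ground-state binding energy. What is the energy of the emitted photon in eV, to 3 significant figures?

12.8 eV

E_4 = −13.60/16 = −0.8500 eV and E_1 = −13.60/1 = −13.60 eV.
The photon energy is |E_4 − E_1| = 12.8 eV.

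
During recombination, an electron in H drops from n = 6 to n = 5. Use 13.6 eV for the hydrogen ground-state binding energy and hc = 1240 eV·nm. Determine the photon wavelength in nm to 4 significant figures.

7460 nm

ΔE = 13.60 × (1/5² − 1/6²) = 13.60 × 0.01222 = 0.1662 eV.
λ = hc/ΔE = 1240 / 0.1662 = 7460 nm.
This line belongs to the Pfund series.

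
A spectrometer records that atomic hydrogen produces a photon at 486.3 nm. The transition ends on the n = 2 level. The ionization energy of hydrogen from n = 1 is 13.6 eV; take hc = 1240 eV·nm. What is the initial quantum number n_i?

The photon energy is ΔE = hc/λ = 1240 / 486.3 = 2.550 eV.
With Z = 1, ΔE = 13.60 × (1/n_f² − 1/n_i²), so 1/n_f² − 1/n_i² = 0.1875.
With n_f = 2: 1/n_i² = 1/4 − 0.1875 = 0.06251, so n_i ≈ 4.00.

n_i = 4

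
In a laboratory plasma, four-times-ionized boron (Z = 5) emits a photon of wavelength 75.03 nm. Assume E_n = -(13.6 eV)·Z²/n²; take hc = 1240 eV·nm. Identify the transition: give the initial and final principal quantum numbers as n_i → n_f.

The photon energy is ΔE = hc/λ = 1240 / 75.03 = 16.53 eV.
With Z = 5, ΔE = 340.0 × (1/n_f² − 1/n_i²), so 1/n_f² − 1/n_i² = 0.04861.
Trying n_f = 3 gives 1/n_i² = 0.06250, i.e. n_i ≈ 4; this pair matches.

n_i = 4, n_f = 3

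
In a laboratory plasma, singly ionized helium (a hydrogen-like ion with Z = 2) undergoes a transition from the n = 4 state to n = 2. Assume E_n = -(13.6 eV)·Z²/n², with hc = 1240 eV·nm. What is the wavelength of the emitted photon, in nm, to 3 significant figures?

122 nm

For Z = 2 the level energies scale as Z², so the effective Rydberg energy is 13.6 × 4 = 54.40 eV.
ΔE = 54.40 × (1/2² − 1/4²) = 54.40 × 0.1875 = 10.20 eV.
λ = hc/ΔE = 1240 / 10.20 = 122 nm.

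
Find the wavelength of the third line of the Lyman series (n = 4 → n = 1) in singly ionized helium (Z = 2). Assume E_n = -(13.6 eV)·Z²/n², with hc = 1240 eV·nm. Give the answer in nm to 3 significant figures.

The Lyman series terminates on n_f = 1; the third line has n_i = 1+3 = 4.
ΔE = 54.40 × (1/1² − 1/4²) = 51.00 eV.
λ = 1240 / 51.00 = 24.3 nm.

24.3 nm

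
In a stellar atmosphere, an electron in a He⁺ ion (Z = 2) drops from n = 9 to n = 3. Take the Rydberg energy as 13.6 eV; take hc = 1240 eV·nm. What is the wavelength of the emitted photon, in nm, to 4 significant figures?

For Z = 2 the level energies scale as Z², so the effective Rydberg energy is 13.6 × 4 = 54.40 eV.
ΔE = 54.40 × (1/3² − 1/9²) = 54.40 × 0.09877 = 5.373 eV.
λ = hc/ΔE = 1240 / 5.373 = 230.8 nm.

230.8 nm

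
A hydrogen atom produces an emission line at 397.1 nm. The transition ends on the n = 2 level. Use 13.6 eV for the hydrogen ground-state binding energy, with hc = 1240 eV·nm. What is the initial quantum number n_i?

The photon energy is ΔE = hc/λ = 1240 / 397.1 = 3.123 eV.
With Z = 1, ΔE = 13.60 × (1/n_f² − 1/n_i²), so 1/n_f² − 1/n_i² = 0.2296.
With n_f = 2: 1/n_i² = 1/4 − 0.2296 = 0.02039, so n_i ≈ 7.00.

n_i = 7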